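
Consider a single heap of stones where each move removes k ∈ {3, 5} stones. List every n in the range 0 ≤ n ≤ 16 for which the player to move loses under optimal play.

0, 1, 2, 8, 9, 10, 16

Grundy values for subtraction set {3, 5}:
k:     0  1  2  3  4  5  6  7  8  9 10 11 12 13 14 15 16
g(k):  0  0  0  1  1  1  2  2  0  0  0  1  1  1  2  2  0
The P-positions (g = 0) in 0..16 are 0, 1, 2, 8, 9, 10, 16.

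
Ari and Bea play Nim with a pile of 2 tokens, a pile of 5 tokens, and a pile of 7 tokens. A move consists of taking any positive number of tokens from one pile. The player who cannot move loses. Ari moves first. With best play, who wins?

Nim-sum: 2 ^ 5 ^ 7 = 0.
The nim-sum is 0, so this is a P-position: the player to move is in a losing position under optimal play; Ari is about to move from it and so loses — Bea wins.

Bea wins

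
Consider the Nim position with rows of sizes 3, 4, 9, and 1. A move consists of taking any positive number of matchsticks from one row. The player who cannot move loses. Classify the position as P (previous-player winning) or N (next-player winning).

Bitwise XOR of the heap sizes:
  0011  (3)
  0100  (4)
  1001  (9)
  0001  (1)
  ----
  1111  (15)
The nim-sum is 15 ≠ 0, so this is an N-position: the player to move can win.

N-position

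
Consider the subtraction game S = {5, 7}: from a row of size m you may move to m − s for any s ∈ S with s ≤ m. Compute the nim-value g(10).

2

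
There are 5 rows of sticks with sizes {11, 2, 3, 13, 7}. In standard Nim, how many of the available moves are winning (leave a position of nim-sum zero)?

0

Nim-sum: 11 ⊕ 2 ⊕ 3 ⊕ 13 ⊕ 7 = 0.
The nim-sum is already 0, so every move leaves a nonzero nim-sum — there are no winning moves.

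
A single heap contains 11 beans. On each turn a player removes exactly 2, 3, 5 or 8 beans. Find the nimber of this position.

0

Compute g(0), g(1), … for moves {2, 3, 5, 8}:
k:     0  1  2  3  4  5  6  7  8  9 10 11
g(k):  0  0  1  1  2  2  3  0  4  1  3  0
So g(11) = 0.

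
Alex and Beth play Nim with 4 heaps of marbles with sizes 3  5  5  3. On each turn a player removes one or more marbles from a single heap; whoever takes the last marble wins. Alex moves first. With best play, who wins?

Nim-sum: 3 ^ 5 ^ 5 ^ 3 = 0.
The nim-sum is 0, so this is a P-position: the player to move is in a losing position under optimal play; Alex is about to move from it and so loses — Beth wins.

Beth wins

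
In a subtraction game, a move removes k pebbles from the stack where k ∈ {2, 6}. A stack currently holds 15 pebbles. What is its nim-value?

1

Compute g(0), g(1), … for moves {2, 6}:
k:     0  1  2  3  4  5  6  7  8  9 10 11 12 13 14 15
g(k):  0  0  1  1  0  0  1  1  0  0  1  1  0  0  1  1
So g(15) = 1.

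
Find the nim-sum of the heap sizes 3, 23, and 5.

17

Nim-sum: 3 XOR 23 XOR 5 = 17.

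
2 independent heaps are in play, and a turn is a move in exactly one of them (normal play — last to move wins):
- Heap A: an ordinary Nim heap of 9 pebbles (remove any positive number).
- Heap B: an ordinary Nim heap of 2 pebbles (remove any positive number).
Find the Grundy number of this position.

11

Heap A is a plain Nim heap of size 9, so its Grundy value is 9.
Heap B is a plain Nim heap of size 2, so its Grundy value is 2.
By the Sprague-Grundy theorem, the Grundy value of a sum of independent games is the XOR of the component values.
Combined value = 9 XOR 2 = 11.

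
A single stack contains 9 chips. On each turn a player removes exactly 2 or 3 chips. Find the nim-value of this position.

Grundy values for subtraction set {2, 3}:
k:     0  1  2  3  4  5  6  7  8  9
g(k):  0  0  1  1  2  0  0  1  1  2
So g(9) = 2.

2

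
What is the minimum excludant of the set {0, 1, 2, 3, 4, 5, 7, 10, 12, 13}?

6

The values 0, 1, 2, 3, 4, 5 are all present; 6 is the first non-negative integer missing from the set.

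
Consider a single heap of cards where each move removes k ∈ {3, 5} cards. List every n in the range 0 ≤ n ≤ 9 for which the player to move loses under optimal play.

Grundy values for subtraction set {3, 5}:
g(0) = mex{} = 0
g(1) = mex{} = 0
g(2) = mex{} = 0
g(3) = mex{0} = 1
g(4) = mex{0} = 1
g(5) = mex{0} = 1
g(6) = mex{0,1} = 2
g(7) = mex{0,1} = 2
g(8) = mex{1} = 0
g(9) = mex{1,2} = 0
The P-positions (g = 0) in 0..9 are 0, 1, 2, 8, 9.

0, 1, 2, 8, 9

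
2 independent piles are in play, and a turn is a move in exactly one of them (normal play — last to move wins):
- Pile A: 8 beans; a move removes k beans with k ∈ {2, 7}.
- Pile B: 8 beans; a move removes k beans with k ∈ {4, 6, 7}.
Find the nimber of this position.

For pile A, compute g(0), g(1), … with moves {2, 7}:
g(0) = mex{} = 0
g(1) = mex{} = 0
g(2) = mex{0} = 1
g(3) = mex{0} = 1
g(4) = mex{1} = 0
g(5) = mex{1} = 0
g(6) = mex{0} = 1
g(7) = mex{0} = 1
g(8) = mex{0,1} = 2
So g(8) = 2.
Grundy values for pile B (subtraction set {4, 6, 7}):
k:     0  1  2  3  4  5  6  7  8
g(k):  0  0  0  0  1  1  1  1  2
So g(8) = 2.
By the Sprague-Grundy theorem, the Grundy value of a sum of independent games is the XOR of the component values.
Combined value = 2 ⊕ 2 = 0.

0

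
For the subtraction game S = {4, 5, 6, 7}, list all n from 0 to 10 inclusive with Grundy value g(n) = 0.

0, 1, 2, 3

Build the Grundy sequence with g(k) = mex{g(k−s) : s ∈ {4, 5, 6, 7}, s ≤ k}:
k:     0  1  2  3  4  5  6  7  8  9 10
g(k):  0  0  0  0  1  1  1  1  2  2  2
The P-positions (g = 0) in 0..10 are 0, 1, 2, 3.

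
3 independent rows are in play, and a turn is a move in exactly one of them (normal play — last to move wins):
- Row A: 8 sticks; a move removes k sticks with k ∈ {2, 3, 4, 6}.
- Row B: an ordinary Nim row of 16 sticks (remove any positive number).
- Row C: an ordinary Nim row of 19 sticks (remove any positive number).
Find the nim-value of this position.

Build the Grundy sequence for row A with g(k) = mex{g(k−s) : s ∈ {2, 3, 4, 6}, s ≤ k}:
k:     0  1  2  3  4  5  6  7  8
g(k):  0  0  1  1  2  2  3  3  0
So g(8) = 0.
Row B is a plain Nim row of size 16, so its Grundy value is 16.
Row C is a plain Nim row of size 19, so its Grundy value is 19.
By the Sprague-Grundy theorem, the Grundy value of a sum of independent games is the XOR of the component values.
Combined value = 0 ⊕ 16 ⊕ 19 = 3.

3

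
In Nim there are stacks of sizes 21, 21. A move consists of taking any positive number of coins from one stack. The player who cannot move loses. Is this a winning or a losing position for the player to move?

Write each in binary and XOR column by column:
  10101  (21)
  10101  (21)
  -----
  00000  (0)
The nim-sum is 0, so this is a P-position: the player to move is in a losing position under optimal play.

Losing position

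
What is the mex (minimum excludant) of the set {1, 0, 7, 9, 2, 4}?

The values 0, 1, 2 are all present; 3 is the first non-negative integer missing from the set.

3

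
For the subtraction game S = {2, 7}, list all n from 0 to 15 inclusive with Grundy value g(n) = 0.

Grundy values for subtraction set {2, 7}:
k:     0  1  2  3  4  5  6  7  8  9 10 11 12 13 14 15
g(k):  0  0  1  1  0  0  1  1  2  0  0  1  1  0  0  1
The P-positions (g = 0) in 0..15 are 0, 1, 4, 5, 9, 10, 13, 14.

0, 1, 4, 5, 9, 10, 13, 14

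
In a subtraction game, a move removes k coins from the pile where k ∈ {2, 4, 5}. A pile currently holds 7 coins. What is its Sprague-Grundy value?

0

Grundy values for subtraction set {2, 4, 5}:
g(0) = mex{} = 0
g(1) = mex{} = 0
g(2) = mex{0} = 1
g(3) = mex{0} = 1
g(4) = mex{0,1} = 2
g(5) = mex{0,1} = 2
g(6) = mex{0,1,2} = 3
g(7) = mex{1,2} = 0
So g(7) = 0.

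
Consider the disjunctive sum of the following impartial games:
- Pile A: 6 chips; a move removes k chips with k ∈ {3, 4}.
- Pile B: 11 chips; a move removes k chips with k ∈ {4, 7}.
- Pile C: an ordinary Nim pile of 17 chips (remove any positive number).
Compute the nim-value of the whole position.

For pile A, compute g(0), g(1), … with moves {3, 4}:
k:     0  1  2  3  4  5  6
g(k):  0  0  0  1  1  1  2
So g(6) = 2.
For pile B, compute g(0), g(1), … with moves {4, 7}:
k:     0  1  2  3  4  5  6  7  8  9 10 11
g(k):  0  0  0  0  1  1  1  1  2  2  2  0
So g(11) = 0.
Pile C is a plain Nim pile of size 17, so its Grundy value is 17.
By the Sprague-Grundy theorem, the Grundy value of a sum of independent games is the XOR of the component values.
Combined value = 2 ⊕ 0 ⊕ 17 = 19.

19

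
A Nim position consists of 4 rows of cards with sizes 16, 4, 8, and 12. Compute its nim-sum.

Nim-sum: 16 ^ 4 ^ 8 ^ 12 = 16.

16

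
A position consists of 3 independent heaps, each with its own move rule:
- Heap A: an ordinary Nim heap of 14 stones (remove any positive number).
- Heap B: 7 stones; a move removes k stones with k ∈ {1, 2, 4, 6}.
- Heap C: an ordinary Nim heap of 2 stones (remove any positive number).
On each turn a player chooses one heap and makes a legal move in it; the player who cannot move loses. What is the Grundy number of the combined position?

8

Heap A is a plain Nim heap of size 14, so its Grundy value is 14.
For heap B, compute g(0), g(1), … with moves {1, 2, 4, 6}:
g(0) = mex{} = 0
g(1) = mex{0} = 1
g(2) = mex{0,1} = 2
g(3) = mex{1,2} = 0
g(4) = mex{0,2} = 1
g(5) = mex{0,1} = 2
g(6) = mex{0,1,2} = 3
g(7) = mex{0,1,2,3} = 4
So g(7) = 4.
Heap C is a plain Nim heap of size 2, so its Grundy value is 2.
The value of a disjunctive sum is the nim-sum of the parts.
Combined value = 14 ⊕ 4 ⊕ 2 = 8.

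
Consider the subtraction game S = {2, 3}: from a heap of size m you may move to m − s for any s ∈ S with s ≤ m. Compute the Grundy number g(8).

Compute g(0), g(1), … for moves {2, 3}:
g(0) = mex{} = 0
g(1) = mex{} = 0
g(2) = mex{0} = 1
g(3) = mex{0} = 1
g(4) = mex{0,1} = 2
g(5) = mex{1} = 0
g(6) = mex{1,2} = 0
g(7) = mex{0,2} = 1
g(8) = mex{0} = 1
So g(8) = 1.

1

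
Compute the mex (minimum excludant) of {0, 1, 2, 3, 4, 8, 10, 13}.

The values 0, 1, 2, 3, 4 are all present; 5 is the first non-negative integer missing from the set.

5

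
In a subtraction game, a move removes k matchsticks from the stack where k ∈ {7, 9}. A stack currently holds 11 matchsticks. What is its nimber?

1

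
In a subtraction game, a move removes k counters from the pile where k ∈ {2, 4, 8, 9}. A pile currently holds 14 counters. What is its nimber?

1

Grundy values for subtraction set {2, 4, 8, 9}:
k:     0  1  2  3  4  5  6  7  8  9 10 11 12 13 14
g(k):  0  0  1  1  2  2  0  0  1  1  2  2  0  0  1
So g(14) = 1.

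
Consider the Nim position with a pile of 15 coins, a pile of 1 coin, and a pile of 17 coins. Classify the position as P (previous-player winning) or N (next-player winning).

N-position

Nim-sum: 15 XOR 1 XOR 17 = 31.
The nim-sum is 31 ≠ 0, so this is an N-position: the player to move can win.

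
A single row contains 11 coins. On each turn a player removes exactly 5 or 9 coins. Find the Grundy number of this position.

Grundy values for subtraction set {5, 9}:
g(0) = mex{} = 0
g(1) = mex{} = 0
g(2) = mex{} = 0
g(3) = mex{} = 0
g(4) = mex{} = 0
g(5) = mex{0} = 1
g(6) = mex{0} = 1
g(7) = mex{0} = 1
g(8) = mex{0} = 1
g(9) = mex{0} = 1
g(10) = mex{0,1} = 2
g(11) = mex{0,1} = 2
So g(11) = 2.

2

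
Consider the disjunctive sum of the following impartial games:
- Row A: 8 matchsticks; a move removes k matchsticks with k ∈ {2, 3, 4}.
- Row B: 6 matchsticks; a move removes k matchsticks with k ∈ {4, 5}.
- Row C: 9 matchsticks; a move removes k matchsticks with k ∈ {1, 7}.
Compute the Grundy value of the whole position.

1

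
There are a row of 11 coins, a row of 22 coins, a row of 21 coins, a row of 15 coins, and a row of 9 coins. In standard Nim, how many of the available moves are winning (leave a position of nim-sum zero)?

Bitwise XOR of the heap sizes:
  01011  (11)
  10110  (22)
  10101  (21)
  01111  (15)
  01001  (9)
  -----
  01110  (14)
The overall nim-sum is X = 14. A row of size p has a winning move iff p XOR X < p (reduce it to p XOR X).
  11: 11 XOR 14 = 5 < 11 — winning move (to 5).
  22: 22 XOR 14 = 24 ≥ 22 — no move.
  21: 21 XOR 14 = 27 ≥ 21 — no move.
  15: 15 XOR 14 = 1 < 15 — winning move (to 1).
  9: 9 XOR 14 = 7 < 9 — winning move (to 7).
That gives 3 winning moves.

3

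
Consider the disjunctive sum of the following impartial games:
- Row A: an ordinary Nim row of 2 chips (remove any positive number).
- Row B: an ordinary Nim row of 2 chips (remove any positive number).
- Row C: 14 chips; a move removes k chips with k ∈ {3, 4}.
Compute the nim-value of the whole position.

Row A is a plain Nim row of size 2, so its Grundy value is 2.
Row B is a plain Nim row of size 2, so its Grundy value is 2.
For row C, compute g(0), g(1), … with moves {3, 4}:
k:     0  1  2  3  4  5  6  7  8  9 10 11 12 13 14
g(k):  0  0  0  1  1  1  2  0  0  0  1  1  1  2  0
So g(14) = 0.
By the Sprague-Grundy theorem, the Grundy value of a sum of independent games is the XOR of the component values.
Combined value = 2 XOR 2 XOR 0 = 0.

0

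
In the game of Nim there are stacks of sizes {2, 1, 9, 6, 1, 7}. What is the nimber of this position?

10

Bitwise XOR of the heap sizes:
  0010  (2)
  0001  (1)
  1001  (9)
  0110  (6)
  0001  (1)
  0111  (7)
  ----
  1010  (10)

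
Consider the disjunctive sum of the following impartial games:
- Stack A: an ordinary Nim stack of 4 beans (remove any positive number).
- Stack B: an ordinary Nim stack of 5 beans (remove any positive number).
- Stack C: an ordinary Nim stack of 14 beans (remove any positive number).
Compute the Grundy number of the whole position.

15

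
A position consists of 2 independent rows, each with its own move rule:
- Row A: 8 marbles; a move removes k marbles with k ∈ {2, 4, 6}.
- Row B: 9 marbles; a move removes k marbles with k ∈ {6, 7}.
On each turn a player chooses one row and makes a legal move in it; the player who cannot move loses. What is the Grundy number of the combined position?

1

Grundy values for row A (subtraction set {2, 4, 6}):
g(0) = mex{} = 0
g(1) = mex{} = 0
g(2) = mex{0} = 1
g(3) = mex{0} = 1
g(4) = mex{0,1} = 2
g(5) = mex{0,1} = 2
g(6) = mex{0,1,2} = 3
g(7) = mex{0,1,2} = 3
g(8) = mex{1,2,3} = 0
So g(8) = 0.
Build the Grundy sequence for row B with g(k) = mex{g(k−s) : s ∈ {6, 7}, s ≤ k}:
k:     0  1  2  3  4  5  6  7  8  9
g(k):  0  0  0  0  0  0  1  1  1  1
So g(9) = 1.
By the Sprague-Grundy theorem, the Grundy value of a sum of independent games is the XOR of the component values.
Combined value = 0 XOR 1 = 1.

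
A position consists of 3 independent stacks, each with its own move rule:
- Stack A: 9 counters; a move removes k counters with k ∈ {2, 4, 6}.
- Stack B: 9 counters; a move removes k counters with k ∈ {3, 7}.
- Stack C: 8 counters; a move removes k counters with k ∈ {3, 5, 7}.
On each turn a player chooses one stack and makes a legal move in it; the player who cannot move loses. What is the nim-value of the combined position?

3

Grundy values for stack A (subtraction set {2, 4, 6}):
g(0) = mex{} = 0
g(1) = mex{} = 0
g(2) = mex{0} = 1
g(3) = mex{0} = 1
g(4) = mex{0,1} = 2
g(5) = mex{0,1} = 2
g(6) = mex{0,1,2} = 3
g(7) = mex{0,1,2} = 3
g(8) = mex{1,2,3} = 0
g(9) = mex{1,2,3} = 0
So g(9) = 0.
Grundy values for stack B (subtraction set {3, 7}):
k:     0  1  2  3  4  5  6  7  8  9
g(k):  0  0  0  1  1  1  0  2  2  1
So g(9) = 1.
For stack C, compute g(0), g(1), … with moves {3, 5, 7}:
k:     0  1  2  3  4  5  6  7  8
g(k):  0  0  0  1  1  1  2  2  2
So g(8) = 2.
The value of a disjunctive sum is the nim-sum of the parts.
Combined value = 0 XOR 1 XOR 2 = 3.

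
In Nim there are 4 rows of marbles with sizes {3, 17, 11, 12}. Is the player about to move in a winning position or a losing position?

Winning position

Compute the nim-sum pairwise:
3 XOR 17 = 18
18 XOR 11 = 25
25 XOR 12 = 21
The nim-sum is 21 ≠ 0, so this is an N-position: the player to move can win.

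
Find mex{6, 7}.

0

0 is not in the set, so the mex is 0.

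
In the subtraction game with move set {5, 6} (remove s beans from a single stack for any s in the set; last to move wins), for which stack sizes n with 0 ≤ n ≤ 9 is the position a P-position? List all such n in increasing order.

0, 1, 2, 3, 4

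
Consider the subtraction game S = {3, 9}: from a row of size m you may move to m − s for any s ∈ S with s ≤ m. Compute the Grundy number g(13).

Grundy values for subtraction set {3, 9}:
k:     0  1  2  3  4  5  6  7  8  9 10 11 12 13
g(k):  0  0  0  1  1  1  0  0  0  1  1  1  0  0
So g(13) = 0.

0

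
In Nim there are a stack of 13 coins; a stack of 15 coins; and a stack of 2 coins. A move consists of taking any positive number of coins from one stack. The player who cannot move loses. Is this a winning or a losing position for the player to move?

Losing position

Compute the nim-sum pairwise:
13 ⊕ 15 = 2
2 ⊕ 2 = 0
The nim-sum is 0, so this is a P-position: the player to move is in a losing position under optimal play.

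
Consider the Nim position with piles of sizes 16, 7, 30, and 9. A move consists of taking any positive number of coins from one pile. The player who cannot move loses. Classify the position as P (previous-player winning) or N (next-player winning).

Write each in binary and XOR column by column:
  10000  (16)
  00111  (7)
  11110  (30)
  01001  (9)
  -----
  00000  (0)
The nim-sum is 0, so this is a P-position: the player to move is in a losing position under optimal play.

P-position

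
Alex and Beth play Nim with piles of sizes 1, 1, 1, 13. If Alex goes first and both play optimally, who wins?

Nim-sum: 1 XOR 1 XOR 1 XOR 13 = 12.
The nim-sum is 12 ≠ 0, so this is an N-position: the player to move can win; Alex has a winning move.

Alex wins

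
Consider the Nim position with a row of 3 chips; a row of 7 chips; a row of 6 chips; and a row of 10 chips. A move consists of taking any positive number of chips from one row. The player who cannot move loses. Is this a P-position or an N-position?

N-position

Write each in binary and XOR column by column:
  0011  (3)
  0111  (7)
  0110  (6)
  1010  (10)
  ----
  1000  (8)
The nim-sum is 8 ≠ 0, so this is an N-position: the player to move can win.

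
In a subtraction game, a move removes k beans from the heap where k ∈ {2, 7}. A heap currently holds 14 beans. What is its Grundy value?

0

Build the Grundy sequence with g(k) = mex{g(k−s) : s ∈ {2, 7}, s ≤ k}:
k:     0  1  2  3  4  5  6  7  8  9 10 11 12 13 14
g(k):  0  0  1  1  0  0  1  1  2  0  0  1  1  0  0
So g(14) = 0.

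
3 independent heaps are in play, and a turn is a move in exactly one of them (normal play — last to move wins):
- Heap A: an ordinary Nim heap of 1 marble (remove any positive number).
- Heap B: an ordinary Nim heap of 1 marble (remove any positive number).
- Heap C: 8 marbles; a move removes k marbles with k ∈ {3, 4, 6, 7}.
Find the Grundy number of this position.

2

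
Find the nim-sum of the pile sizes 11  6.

13

Write each in binary and XOR column by column:
  1011  (11)
  0110  (6)
  ----
  1101  (13)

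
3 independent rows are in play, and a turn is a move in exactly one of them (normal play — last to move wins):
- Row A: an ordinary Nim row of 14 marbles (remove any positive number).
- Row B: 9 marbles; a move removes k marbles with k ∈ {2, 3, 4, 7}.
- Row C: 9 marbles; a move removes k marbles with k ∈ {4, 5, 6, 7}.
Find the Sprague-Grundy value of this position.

8

Row A is a plain Nim row of size 14, so its Grundy value is 14.
Grundy values for row B (subtraction set {2, 3, 4, 7}):
k:     0  1  2  3  4  5  6  7  8  9
g(k):  0  0  1  1  2  2  0  3  1  4
So g(9) = 4.
Grundy values for row C (subtraction set {4, 5, 6, 7}):
k:     0  1  2  3  4  5  6  7  8  9
g(k):  0  0  0  0  1  1  1  1  2  2
So g(9) = 2.
The value of a disjunctive sum is the nim-sum of the parts.
Combined value = 14 XOR 4 XOR 2 = 8.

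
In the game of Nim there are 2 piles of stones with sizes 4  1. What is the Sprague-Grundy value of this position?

5

Nim-sum: 4 XOR 1 = 5.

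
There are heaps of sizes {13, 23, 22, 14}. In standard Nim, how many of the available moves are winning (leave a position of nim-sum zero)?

3

Nim-sum: 13 ^ 23 ^ 22 ^ 14 = 2.
The overall nim-sum is X = 2. A heap of size p has a winning move iff p XOR X < p (reduce it to p XOR X).
  13: 13 XOR 2 = 15 ≥ 13 — no move.
  23: 23 XOR 2 = 21 < 23 — winning move (to 21).
  22: 22 XOR 2 = 20 < 22 — winning move (to 20).
  14: 14 XOR 2 = 12 < 14 — winning move (to 12).
That gives 3 winning moves.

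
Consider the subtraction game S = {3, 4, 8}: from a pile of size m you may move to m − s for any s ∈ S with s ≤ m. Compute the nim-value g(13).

0

Compute g(0), g(1), … for moves {3, 4, 8}:
g(0) = mex{} = 0
g(1) = mex{} = 0
g(2) = mex{} = 0
g(3) = mex{0} = 1
g(4) = mex{0} = 1
g(5) = mex{0} = 1
g(6) = mex{0,1} = 2
g(7) = mex{1} = 0
g(8) = mex{0,1} = 2
g(9) = mex{0,1,2} = 3
g(10) = mex{0,2} = 1
g(11) = mex{0,1,2} = 3
g(12) = mex{1,2,3} = 0
g(13) = mex{1,3} = 0
So g(13) = 0.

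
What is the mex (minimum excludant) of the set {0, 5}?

1

0 is in the set but 1 is not, so the mex is 1.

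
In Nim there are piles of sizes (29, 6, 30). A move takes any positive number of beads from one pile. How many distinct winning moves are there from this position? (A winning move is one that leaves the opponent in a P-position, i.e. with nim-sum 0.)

Nim-sum: 29 XOR 6 XOR 30 = 5.
The overall nim-sum is X = 5. A pile of size p has a winning move iff p XOR X < p (reduce it to p XOR X).
  29: 29 XOR 5 = 24 < 29 — winning move (to 24).
  6: 6 XOR 5 = 3 < 6 — winning move (to 3).
  30: 30 XOR 5 = 27 < 30 — winning move (to 27).
That gives 3 winning moves.

3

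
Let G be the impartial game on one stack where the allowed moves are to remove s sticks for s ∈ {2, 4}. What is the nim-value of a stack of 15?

1

Compute g(0), g(1), … for moves {2, 4}:
k:     0  1  2  3  4  5  6  7  8  9 10 11 12 13 14 15
g(k):  0  0  1  1  2  2  0  0  1  1  2  2  0  0  1  1
So g(15) = 1.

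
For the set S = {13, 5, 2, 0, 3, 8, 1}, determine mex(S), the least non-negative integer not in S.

4

The values 0, 1, 2, 3 are all present; 4 is the first non-negative integer missing from the set.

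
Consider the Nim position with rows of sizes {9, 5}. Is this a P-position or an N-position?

N-position

Nim-sum: 9 ⊕ 5 = 12.
The nim-sum is 12 ≠ 0, so this is an N-position: the player to move can win.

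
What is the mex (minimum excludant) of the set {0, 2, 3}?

0 is in the set but 1 is not, so the mex is 1.

1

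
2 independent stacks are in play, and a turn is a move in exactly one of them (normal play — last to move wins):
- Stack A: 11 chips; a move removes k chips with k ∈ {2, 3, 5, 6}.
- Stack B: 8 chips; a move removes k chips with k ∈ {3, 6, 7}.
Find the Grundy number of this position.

Grundy values for stack A (subtraction set {2, 3, 5, 6}):
k:     0  1  2  3  4  5  6  7  8  9 10 11
g(k):  0  0  1  1  2  2  3  3  0  0  1  1
So g(11) = 1.
Grundy values for stack B (subtraction set {3, 6, 7}):
k:     0  1  2  3  4  5  6  7  8
g(k):  0  0  0  1  1  1  2  2  2
So g(8) = 2.
By the Sprague-Grundy theorem, the Grundy value of a sum of independent games is the XOR of the component values.
Combined value = 1 XOR 2 = 3.

3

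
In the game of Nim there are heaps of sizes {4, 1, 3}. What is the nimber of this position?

6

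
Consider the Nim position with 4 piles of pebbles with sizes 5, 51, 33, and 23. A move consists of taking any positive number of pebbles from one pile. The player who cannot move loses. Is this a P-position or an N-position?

Bitwise XOR of the heap sizes:
  000101  (5)
  110011  (51)
  100001  (33)
  010111  (23)
  ------
  000000  (0)
The nim-sum is 0, so this is a P-position: the player to move is in a losing position under optimal play.

P-position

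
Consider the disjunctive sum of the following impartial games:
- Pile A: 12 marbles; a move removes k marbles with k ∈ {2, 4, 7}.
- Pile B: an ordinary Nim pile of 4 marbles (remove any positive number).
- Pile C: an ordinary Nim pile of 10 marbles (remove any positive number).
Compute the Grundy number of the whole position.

14

For pile A, compute g(0), g(1), … with moves {2, 4, 7}:
k:     0  1  2  3  4  5  6  7  8  9 10 11 12
g(k):  0  0  1  1  2  2  0  3  1  0  2  1  0
So g(12) = 0.
Pile B is a plain Nim pile of size 4, so its Grundy value is 4.
Pile C is a plain Nim pile of size 10, so its Grundy value is 10.
The value of a disjunctive sum is the nim-sum of the parts.
Combined value = 0 XOR 4 XOR 10 = 14.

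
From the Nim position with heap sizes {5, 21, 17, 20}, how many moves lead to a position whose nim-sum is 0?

In binary:
  00101  (5)
  10101  (21)
  10001  (17)
  10100  (20)
  -----
  10101  (21)
The overall nim-sum is X = 21. A heap of size p has a winning move iff p XOR X < p (reduce it to p XOR X).
  5: 5 XOR 21 = 16 ≥ 5 — no move.
  21: 21 XOR 21 = 0 < 21 — winning move (to 0).
  17: 17 XOR 21 = 4 < 17 — winning move (to 4).
  20: 20 XOR 21 = 1 < 20 — winning move (to 1).
That gives 3 winning moves.

3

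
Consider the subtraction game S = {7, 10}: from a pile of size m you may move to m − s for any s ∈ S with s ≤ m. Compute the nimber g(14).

2

Build the Grundy sequence with g(k) = mex{g(k−s) : s ∈ {7, 10}, s ≤ k}:
g(0) = mex{} = 0
g(1) = mex{} = 0
g(2) = mex{} = 0
g(3) = mex{} = 0
g(4) = mex{} = 0
g(5) = mex{} = 0
g(6) = mex{} = 0
g(7) = mex{0} = 1
g(8) = mex{0} = 1
g(9) = mex{0} = 1
g(10) = mex{0} = 1
g(11) = mex{0} = 1
g(12) = mex{0} = 1
g(13) = mex{0} = 1
g(14) = mex{0,1} = 2
So g(14) = 2.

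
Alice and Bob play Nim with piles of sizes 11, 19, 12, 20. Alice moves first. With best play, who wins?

Bob wins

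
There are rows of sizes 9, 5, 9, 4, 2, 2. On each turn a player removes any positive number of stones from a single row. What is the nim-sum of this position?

1

Nim-sum: 9 XOR 5 XOR 9 XOR 4 XOR 2 XOR 2 = 1.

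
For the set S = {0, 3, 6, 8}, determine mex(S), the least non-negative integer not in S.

1

0 is in the set but 1 is not, so the mex is 1.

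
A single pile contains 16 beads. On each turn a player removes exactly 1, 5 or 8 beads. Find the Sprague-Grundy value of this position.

1

Grundy values for subtraction set {1, 5, 8}:
k:     0  1  2  3  4  5  6  7  8  9 10 11 12 13 14 15 16
g(k):  0  1  0  1  0  1  0  1  2  3  2  3  2  0  1  0  1
So g(16) = 1.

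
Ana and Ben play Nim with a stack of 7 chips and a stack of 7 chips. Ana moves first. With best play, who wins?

In binary:
  111  (7)
  111  (7)
  ---
  000  (0)
The nim-sum is 0, so this is a P-position: the player to move is in a losing position under optimal play; Ana is about to move from it and so loses — Ben wins.

Ben wins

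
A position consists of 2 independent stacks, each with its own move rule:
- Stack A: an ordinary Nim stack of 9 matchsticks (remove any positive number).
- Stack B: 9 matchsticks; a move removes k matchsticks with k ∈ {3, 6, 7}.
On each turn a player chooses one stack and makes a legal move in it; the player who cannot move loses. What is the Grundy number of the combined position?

10

Stack A is a plain Nim stack of size 9, so its Grundy value is 9.
Grundy values for stack B (subtraction set {3, 6, 7}):
g(0) = mex{} = 0
g(1) = mex{} = 0
g(2) = mex{} = 0
g(3) = mex{0} = 1
g(4) = mex{0} = 1
g(5) = mex{0} = 1
g(6) = mex{0,1} = 2
g(7) = mex{0,1} = 2
g(8) = mex{0,1} = 2
g(9) = mex{0,1,2} = 3
So g(9) = 3.
By the Sprague-Grundy theorem, the Grundy value of a sum of independent games is the XOR of the component values.
Combined value = 9 XOR 3 = 10.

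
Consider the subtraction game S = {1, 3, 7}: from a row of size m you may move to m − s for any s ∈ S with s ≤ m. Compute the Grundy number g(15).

1

Build the Grundy sequence with g(k) = mex{g(k−s) : s ∈ {1, 3, 7}, s ≤ k}:
k:     0  1  2  3  4  5  6  7  8  9 10 11 12 13 14 15
g(k):  0  1  0  1  0  1  0  1  0  1  0  1  0  1  0  1
So g(15) = 1.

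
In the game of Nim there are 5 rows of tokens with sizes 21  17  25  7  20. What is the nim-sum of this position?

Nim-sum: 21 ^ 17 ^ 25 ^ 7 ^ 20 = 14.

14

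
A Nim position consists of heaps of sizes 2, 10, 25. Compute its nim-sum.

Nim-sum: 2 ⊕ 10 ⊕ 25 = 17.

17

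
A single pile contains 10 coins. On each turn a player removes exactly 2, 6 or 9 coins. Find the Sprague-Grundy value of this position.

Grundy values for subtraction set {2, 6, 9}:
g(0) = mex{} = 0
g(1) = mex{} = 0
g(2) = mex{0} = 1
g(3) = mex{0} = 1
g(4) = mex{1} = 0
g(5) = mex{1} = 0
g(6) = mex{0} = 1
g(7) = mex{0} = 1
g(8) = mex{1} = 0
g(9) = mex{0,1} = 2
g(10) = mex{0} = 1
So g(10) = 1.

1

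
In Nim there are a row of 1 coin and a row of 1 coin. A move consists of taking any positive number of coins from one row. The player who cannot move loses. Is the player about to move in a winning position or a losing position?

Losing position

In binary:
  1  (1)
  1  (1)
  -
  0  (0)
The nim-sum is 0, so this is a P-position: the player to move is in a losing position under optimal play.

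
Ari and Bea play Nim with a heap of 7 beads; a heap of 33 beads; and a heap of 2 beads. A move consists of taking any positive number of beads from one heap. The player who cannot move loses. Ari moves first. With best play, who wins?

Ari wins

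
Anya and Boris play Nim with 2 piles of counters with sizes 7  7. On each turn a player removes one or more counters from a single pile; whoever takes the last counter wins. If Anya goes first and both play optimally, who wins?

Boris wins

Compute the nim-sum pairwise:
7 ^ 7 = 0
The nim-sum is 0, so this is a P-position: the player to move is in a losing position under optimal play; Anya is about to move from it and so loses — Boris wins.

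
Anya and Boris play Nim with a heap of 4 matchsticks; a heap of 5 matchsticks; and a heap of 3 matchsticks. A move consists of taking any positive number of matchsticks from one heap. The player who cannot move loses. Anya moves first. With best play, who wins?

Bitwise XOR of the heap sizes:
  100  (4)
  101  (5)
  011  (3)
  ---
  010  (2)
The nim-sum is 2 ≠ 0, so this is an N-position: the player to move can win; Anya has a winning move.

Anya wins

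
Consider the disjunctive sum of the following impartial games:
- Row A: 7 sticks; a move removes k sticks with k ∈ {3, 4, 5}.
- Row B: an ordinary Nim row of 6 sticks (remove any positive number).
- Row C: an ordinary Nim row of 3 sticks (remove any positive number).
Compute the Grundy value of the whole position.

7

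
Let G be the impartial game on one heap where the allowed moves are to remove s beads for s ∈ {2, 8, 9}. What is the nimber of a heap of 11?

0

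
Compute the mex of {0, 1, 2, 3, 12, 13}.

The values 0, 1, 2, 3 are all present; 4 is the first non-negative integer missing from the set.

4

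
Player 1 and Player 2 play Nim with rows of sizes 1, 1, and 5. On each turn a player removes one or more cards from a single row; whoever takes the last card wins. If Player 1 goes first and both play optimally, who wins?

Nim-sum: 1 ^ 1 ^ 5 = 5.
The nim-sum is 5 ≠ 0, so this is an N-position: the player to move can win; Player 1 has a winning move.

Player 1 wins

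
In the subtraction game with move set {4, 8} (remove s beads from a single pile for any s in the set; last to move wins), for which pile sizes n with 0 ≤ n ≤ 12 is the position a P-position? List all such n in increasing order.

0, 1, 2, 3, 12

Grundy values for subtraction set {4, 8}:
k:     0  1  2  3  4  5  6  7  8  9 10 11 12
g(k):  0  0  0  0  1  1  1  1  2  2  2  2  0
The P-positions (g = 0) in 0..12 are 0, 1, 2, 3, 12.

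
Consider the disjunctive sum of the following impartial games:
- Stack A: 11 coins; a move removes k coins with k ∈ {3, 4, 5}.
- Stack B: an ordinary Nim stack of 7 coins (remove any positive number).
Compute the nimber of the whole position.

6

For stack A, compute g(0), g(1), … with moves {3, 4, 5}:
k:     0  1  2  3  4  5  6  7  8  9 10 11
g(k):  0  0  0  1  1  1  2  2  0  0  0  1
So g(11) = 1.
Stack B is a plain Nim stack of size 7, so its Grundy value is 7.
By the Sprague-Grundy theorem, the Grundy value of a sum of independent games is the XOR of the component values.
Combined value = 1 ⊕ 7 = 6.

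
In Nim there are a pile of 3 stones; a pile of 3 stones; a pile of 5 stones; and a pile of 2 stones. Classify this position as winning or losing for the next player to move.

Winning position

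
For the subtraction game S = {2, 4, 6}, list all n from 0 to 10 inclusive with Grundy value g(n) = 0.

Compute g(0), g(1), … for moves {2, 4, 6}:
k:     0  1  2  3  4  5  6  7  8  9 10
g(k):  0  0  1  1  2  2  3  3  0  0  1
The P-positions (g = 0) in 0..10 are 0, 1, 8, 9.

0, 1, 8, 9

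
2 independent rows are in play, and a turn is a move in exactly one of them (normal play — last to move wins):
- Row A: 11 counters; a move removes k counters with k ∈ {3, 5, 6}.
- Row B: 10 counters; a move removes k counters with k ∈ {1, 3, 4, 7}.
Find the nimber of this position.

For row A, compute g(0), g(1), … with moves {3, 5, 6}:
g(0) = mex{} = 0
g(1) = mex{} = 0
g(2) = mex{} = 0
g(3) = mex{0} = 1
g(4) = mex{0} = 1
g(5) = mex{0} = 1
g(6) = mex{0,1} = 2
g(7) = mex{0,1} = 2
g(8) = mex{0,1} = 2
g(9) = mex{1,2} = 0
g(10) = mex{1,2} = 0
g(11) = mex{1,2} = 0
So g(11) = 0.
Grundy values for row B (subtraction set {1, 3, 4, 7}):
g(0) = mex{} = 0
g(1) = mex{0} = 1
g(2) = mex{1} = 0
g(3) = mex{0} = 1
g(4) = mex{0,1} = 2
g(5) = mex{0,1,2} = 3
g(6) = mex{0,1,3} = 2
g(7) = mex{0,1,2} = 3
g(8) = mex{1,2,3} = 0
g(9) = mex{0,2,3} = 1
g(10) = mex{1,2,3} = 0
So g(10) = 0.
The value of a disjunctive sum is the nim-sum of the parts.
Combined value = 0 ⊕ 0 = 0.

0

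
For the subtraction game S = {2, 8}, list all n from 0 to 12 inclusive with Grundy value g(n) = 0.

0, 1, 4, 5, 10, 11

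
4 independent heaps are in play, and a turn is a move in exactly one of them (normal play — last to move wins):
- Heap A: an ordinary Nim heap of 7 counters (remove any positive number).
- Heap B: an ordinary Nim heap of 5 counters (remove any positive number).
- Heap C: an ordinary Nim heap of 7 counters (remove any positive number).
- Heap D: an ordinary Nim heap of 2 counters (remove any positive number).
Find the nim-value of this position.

7

Heap A is a plain Nim heap of size 7, so its Grundy value is 7.
Heap B is a plain Nim heap of size 5, so its Grundy value is 5.
Heap C is a plain Nim heap of size 7, so its Grundy value is 7.
Heap D is a plain Nim heap of size 2, so its Grundy value is 2.
By the Sprague-Grundy theorem, the Grundy value of a sum of independent games is the XOR of the component values.
Combined value = 7 XOR 5 XOR 7 XOR 2 = 7.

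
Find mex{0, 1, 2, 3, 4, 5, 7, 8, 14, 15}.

The values 0, 1, 2, 3, 4, 5 are all present; 6 is the first non-negative integer missing from the set.

6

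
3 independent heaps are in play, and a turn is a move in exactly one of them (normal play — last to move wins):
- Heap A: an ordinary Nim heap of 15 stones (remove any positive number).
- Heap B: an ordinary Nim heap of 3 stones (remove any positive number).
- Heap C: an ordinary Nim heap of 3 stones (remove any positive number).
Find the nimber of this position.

Heap A is a plain Nim heap of size 15, so its Grundy value is 15.
Heap B is a plain Nim heap of size 3, so its Grundy value is 3.
Heap C is a plain Nim heap of size 3, so its Grundy value is 3.
The value of a disjunctive sum is the nim-sum of the parts.
Combined value = 15 XOR 3 XOR 3 = 15.

15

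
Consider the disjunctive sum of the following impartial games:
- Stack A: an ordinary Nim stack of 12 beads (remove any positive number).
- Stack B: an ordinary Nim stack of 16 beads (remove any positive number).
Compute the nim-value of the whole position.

28

Stack A is a plain Nim stack of size 12, so its Grundy value is 12.
Stack B is a plain Nim stack of size 16, so its Grundy value is 16.
The value of a disjunctive sum is the nim-sum of the parts.
Combined value = 12 XOR 16 = 28.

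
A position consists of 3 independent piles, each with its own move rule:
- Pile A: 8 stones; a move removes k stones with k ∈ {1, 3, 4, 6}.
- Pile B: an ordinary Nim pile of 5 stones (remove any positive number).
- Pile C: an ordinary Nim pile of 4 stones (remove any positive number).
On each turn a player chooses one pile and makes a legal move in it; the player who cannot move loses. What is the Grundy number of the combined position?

For pile A, compute g(0), g(1), … with moves {1, 3, 4, 6}:
k:     0  1  2  3  4  5  6  7  8
g(k):  0  1  0  1  2  3  2  0  1
So g(8) = 1.
Pile B is a plain Nim pile of size 5, so its Grundy value is 5.
Pile C is a plain Nim pile of size 4, so its Grundy value is 4.
The value of a disjunctive sum is the nim-sum of the parts.
Combined value = 1 XOR 5 XOR 4 = 0.

0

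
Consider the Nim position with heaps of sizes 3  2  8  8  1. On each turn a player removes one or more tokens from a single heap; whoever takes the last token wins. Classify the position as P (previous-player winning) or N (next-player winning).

Compute the nim-sum pairwise:
3 XOR 2 = 1
1 XOR 8 = 9
9 XOR 8 = 1
1 XOR 1 = 0
The nim-sum is 0, so this is a P-position: the player to move is in a losing position under optimal play.

P-position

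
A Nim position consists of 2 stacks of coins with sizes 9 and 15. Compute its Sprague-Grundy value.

6

Write each in binary and XOR column by column:
  1001  (9)
  1111  (15)
  ----
  0110  (6)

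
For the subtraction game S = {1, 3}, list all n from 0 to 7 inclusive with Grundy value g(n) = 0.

0, 2, 4, 6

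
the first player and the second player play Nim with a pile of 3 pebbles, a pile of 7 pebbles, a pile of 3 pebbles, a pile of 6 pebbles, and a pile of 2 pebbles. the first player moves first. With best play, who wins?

Nim-sum: 3 ^ 7 ^ 3 ^ 6 ^ 2 = 3.
The nim-sum is 3 ≠ 0, so this is an N-position: the player to move can win; the first player has a winning move.

the first player wins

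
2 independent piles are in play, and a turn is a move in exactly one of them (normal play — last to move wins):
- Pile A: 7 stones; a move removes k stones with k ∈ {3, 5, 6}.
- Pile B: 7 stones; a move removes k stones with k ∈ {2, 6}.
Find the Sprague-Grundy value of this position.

3

Build the Grundy sequence for pile A with g(k) = mex{g(k−s) : s ∈ {3, 5, 6}, s ≤ k}:
k:     0  1  2  3  4  5  6  7
g(k):  0  0  0  1  1  1  2  2
So g(7) = 2.
Build the Grundy sequence for pile B with g(k) = mex{g(k−s) : s ∈ {2, 6}, s ≤ k}:
g(0) = mex{} = 0
g(1) = mex{} = 0
g(2) = mex{0} = 1
g(3) = mex{0} = 1
g(4) = mex{1} = 0
g(5) = mex{1} = 0
g(6) = mex{0} = 1
g(7) = mex{0} = 1
So g(7) = 1.
By the Sprague-Grundy theorem, the Grundy value of a sum of independent games is the XOR of the component values.
Combined value = 2 ⊕ 1 = 3.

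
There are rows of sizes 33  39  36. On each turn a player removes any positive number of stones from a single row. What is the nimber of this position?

34

Compute the nim-sum pairwise:
33 XOR 39 = 6
6 XOR 36 = 34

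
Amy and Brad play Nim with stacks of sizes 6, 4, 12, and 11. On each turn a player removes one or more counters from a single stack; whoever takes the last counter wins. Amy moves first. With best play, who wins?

Nim-sum: 6 ⊕ 4 ⊕ 12 ⊕ 11 = 5.
The nim-sum is 5 ≠ 0, so this is an N-position: the player to move can win; Amy has a winning move.

Amy wins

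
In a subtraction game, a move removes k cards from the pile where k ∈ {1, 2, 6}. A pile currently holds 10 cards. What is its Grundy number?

0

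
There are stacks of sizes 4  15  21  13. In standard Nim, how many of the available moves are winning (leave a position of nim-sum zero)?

1

Bitwise XOR of the heap sizes:
  00100  (4)
  01111  (15)
  10101  (21)
  01101  (13)
  -----
  10011  (19)
The overall nim-sum is X = 19. A stack of size p has a winning move iff p XOR X < p (reduce it to p XOR X).
  4: 4 XOR 19 = 23 ≥ 4 — no move.
  15: 15 XOR 19 = 28 ≥ 15 — no move.
  21: 21 XOR 19 = 6 < 21 — winning move (to 6).
  13: 13 XOR 19 = 30 ≥ 13 — no move.
That gives 1 winning move.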